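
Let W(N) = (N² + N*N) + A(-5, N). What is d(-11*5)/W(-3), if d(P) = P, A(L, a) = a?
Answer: -11/3 ≈ -3.6667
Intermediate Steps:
W(N) = N + 2*N² (W(N) = (N² + N*N) + N = (N² + N²) + N = 2*N² + N = N + 2*N²)
d(-11*5)/W(-3) = (-11*5)/((-3*(1 + 2*(-3)))) = -55*(-1/(3*(1 - 6))) = -55/((-3*(-5))) = -55/15 = -55*1/15 = -11/3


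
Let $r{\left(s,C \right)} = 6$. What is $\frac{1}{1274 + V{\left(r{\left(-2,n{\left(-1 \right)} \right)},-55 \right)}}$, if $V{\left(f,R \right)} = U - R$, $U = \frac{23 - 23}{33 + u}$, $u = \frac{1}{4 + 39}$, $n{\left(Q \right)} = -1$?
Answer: $\frac{1}{1329} \approx 0.00075245$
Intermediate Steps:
$u = \frac{1}{43} \approx 0.023256$
$U = 0$ ($U = \frac{23 - 23}{33 + \frac{1}{43}} = \frac{0}{\frac{1420}{43}} = 0 \cdot \frac{43}{1420} = 0$)
$V{\left(f,R \right)} = - R$ ($V{\left(f,R \right)} = 0 - R = - R$)
$\frac{1}{1274 + V{\left(r{\left(-2,n{\left(-1 \right)} \right)},-55 \right)}} = \frac{1}{1274 - -55} = \frac{1}{1274 + 55} = \frac{1}{1329}$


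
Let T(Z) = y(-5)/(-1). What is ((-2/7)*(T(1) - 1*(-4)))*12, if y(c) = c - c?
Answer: -96/7 ≈ -13.714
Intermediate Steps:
y(c) = 0
T(Z) = 0 (T(Z) = 0/(-1) = 0*(-1) = 0)
((-2/7)*(T(1) - 1*(-4)))*12 = ((-2/7)*(0 - 1*(-4)))*12 = ((-2*1/7)*(0 + 4))*12 = -2/7*4*12 = -8/7*12 = -96/7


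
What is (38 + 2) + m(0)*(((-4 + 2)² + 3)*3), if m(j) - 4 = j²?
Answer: 124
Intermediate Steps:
m(j) = 4 + j²
(38 + 2) + m(0)*(((-4 + 2)² + 3)*3) = (38 + 2) + (4 + 0²)*(((-4 + 2)² + 3)*3) = 40 + (4 + 0)*(((-2)² + 3)*3) = 40 + 4*((4 + 3)*3) = 40 + 4*(7*3) = 40 + 4*21 = 40 + 84 = 124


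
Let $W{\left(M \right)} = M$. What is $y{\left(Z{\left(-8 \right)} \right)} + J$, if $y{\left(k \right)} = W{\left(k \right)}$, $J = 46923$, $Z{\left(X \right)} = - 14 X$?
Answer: $47035$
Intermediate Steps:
$y{\left(k \right)} = k$
$y{\left(Z{\left(-8 \right)} \right)} + J = \left(-14\right) \left(-8\right) + 46923 = 112 + 46923 = 47035$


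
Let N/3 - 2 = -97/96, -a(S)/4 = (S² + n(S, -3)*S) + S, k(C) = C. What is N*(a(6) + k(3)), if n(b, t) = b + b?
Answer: -43035/32 ≈ -1344.8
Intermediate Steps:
n(b, t) = 2*b
a(S) = -12*S² - 4*S (a(S) = -4*((S² + (2*S)*S) + S) = -4*((S² + 2*S²) + S) = -4*(3*S² + S) = -4*(S + 3*S²) = -12*S² - 4*S)
N = 95/32 (N = 6 + 3*(-97/96) = 6 - 97/32 = 95/32 ≈ 2.9688)
N*(a(6) + k(3)) = 95*(-4*6*(1 + 3*6) + 3)/32 = 95*(-4*6*(1 + 18) + 3)/32 = 95*(-4*6*19 + 3)/32 = 95*(-456 + 3)/32 = (95/32)*(-453) = -43035/32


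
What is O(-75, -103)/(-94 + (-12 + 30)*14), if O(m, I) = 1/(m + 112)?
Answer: 1/5846 ≈ 0.00017106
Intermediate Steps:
O(m, I) = 1/(112 + m)
O(-75, -103)/(-94 + (-12 + 30)*14) = 1/((112 - 75)*(-94 + (-12 + 30)*14)) = 1/(37*(-94 + 18*14)) = 1/(37*(-94 + 252)) = (1/37)/158 = (1/37)*(1/158) = 1/5846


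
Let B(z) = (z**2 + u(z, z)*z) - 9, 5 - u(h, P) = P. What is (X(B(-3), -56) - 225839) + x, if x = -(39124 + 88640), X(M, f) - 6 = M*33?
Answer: -354389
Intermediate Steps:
u(h, P) = 5 - P
B(z) = -9 + z**2 + z*(5 - z) (B(z) = (z**2 + (5 - z)*z) - 9 = (z**2 + z*(5 - z)) - 9 = -9 + z**2 + z*(5 - z))
X(M, f) = 6 + 33*M (X(M, f) = 6 + M*33 = 6 + 33*M)
x = -127764 (x = -1*127764 = -127764)
(X(B(-3), -56) - 225839) + x = ((6 + 33*(-9 + 5*(-3))) - 225839) - 127764 = ((6 + 33*(-9 - 15)) - 225839) - 127764 = ((6 + 33*(-24)) - 225839) - 127764 = ((6 - 792) - 225839) - 127764 = (-786 - 225839) - 127764 = -226625 - 127764 = -354389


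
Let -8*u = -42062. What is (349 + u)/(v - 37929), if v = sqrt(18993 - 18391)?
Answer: -850633683/5754433756 - 22427*sqrt(602)/5754433756 ≈ -0.14792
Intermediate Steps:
u = 21031/4 (u = -1/8*(-42062) = 21031/4 ≈ 5257.8)
v = sqrt(602) ≈ 24.536
(349 + u)/(v - 37929) = (349 + 21031/4)/(sqrt(602) - 37929) = 22427/(4*(-37929 + sqrt(602)))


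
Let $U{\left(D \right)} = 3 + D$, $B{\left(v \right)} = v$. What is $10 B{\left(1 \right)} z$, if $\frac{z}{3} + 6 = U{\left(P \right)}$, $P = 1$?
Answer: $-60$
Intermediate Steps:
$z = -6$ ($z = -18 + 3 \left(3 + 1\right) = -18 + 3 \cdot 4 = -18 + 12 = -6$)
$10 B{\left(1 \right)} z = 10 \cdot 1 \left(-6\right) = 10 \left(-6\right) = -60$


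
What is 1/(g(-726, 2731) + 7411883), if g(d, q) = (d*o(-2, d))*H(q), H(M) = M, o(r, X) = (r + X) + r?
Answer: 1/1454787263 ≈ 6.8739e-10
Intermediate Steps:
o(r, X) = X + 2*r (o(r, X) = (X + r) + r = X + 2*r)
g(d, q) = d*q*(-4 + d) (g(d, q) = (d*(d + 2*(-2)))*q = (d*(d - 4))*q = (d*(-4 + d))*q = d*q*(-4 + d))
1/(g(-726, 2731) + 7411883) = 1/(-726*2731*(-4 - 726) + 7411883) = 1/(-726*2731*(-730) + 7411883) = 1/(1447375380 + 7411883) = 1/1454787263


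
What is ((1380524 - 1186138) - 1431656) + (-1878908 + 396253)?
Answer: -2719925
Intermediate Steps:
((1380524 - 1186138) - 1431656) + (-1878908 + 396253) = (194386 - 1431656) - 1482655 = -1237270 - 1482655 = -2719925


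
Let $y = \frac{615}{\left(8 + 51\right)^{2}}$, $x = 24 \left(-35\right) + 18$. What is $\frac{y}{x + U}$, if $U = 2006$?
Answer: $\frac{615}{4121504} \approx 0.00014922$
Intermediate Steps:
$x = -822$ ($x = -840 + 18 = -822$)
$y = \frac{615}{3481}$ ($y = \frac{615}{59^{2}} = \frac{615}{3481} \approx 0.17667$)
$\frac{y}{x + U} = \frac{615}{3481 \left(-822 + 2006\right)} = \frac{615}{3481 \cdot 1184} = \frac{615}{3481} \cdot \frac{1}{1184} = \frac{615}{4121504}$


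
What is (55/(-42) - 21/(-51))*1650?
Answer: -176275/119 ≈ -1481.3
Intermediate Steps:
(55/(-42) - 21/(-51))*1650 = (55*(-1/42) - 21*(-1/51))*1650 = (-55/42 + 7/17)*1650 = -641/714*1650 = -176275/119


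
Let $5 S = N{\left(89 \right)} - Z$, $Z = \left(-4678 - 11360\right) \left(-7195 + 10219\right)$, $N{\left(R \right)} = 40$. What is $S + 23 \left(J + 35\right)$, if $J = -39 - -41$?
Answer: $\frac{48503207}{5} \approx 9.7006 \cdot 10^{6}$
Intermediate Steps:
$J = 2$ ($J = -39 + 41 = 2$)
$Z = -48498912$ ($Z = \left(-16038\right) 3024 = -48498912$)
$S = \frac{48498952}{5}$ ($S = \frac{40 - -48498912}{5} = \frac{40 + 48498912}{5} = \frac{1}{5} \cdot 48498952 = \frac{48498952}{5} \approx 9.6998 \cdot 10^{6}$)
$S + 23 \left(J + 35\right) = \frac{48498952}{5} + 23 \left(2 + 35\right) = \frac{48498952}{5} + 23 \cdot 37 = \frac{48498952}{5} + 851 = \frac{48503207}{5}$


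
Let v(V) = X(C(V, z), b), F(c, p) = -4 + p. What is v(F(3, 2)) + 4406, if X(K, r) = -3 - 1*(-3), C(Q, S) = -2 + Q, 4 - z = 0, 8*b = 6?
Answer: 4406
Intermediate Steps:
b = ¾ (b = (⅛)*6 = ¾ ≈ 0.75000)
z = 4 (z = 4 - 1*0 = 4 + 0 = 4)
X(K, r) = 0 (X(K, r) = -3 + 3 = 0)
v(V) = 0
v(F(3, 2)) + 4406 = 0 + 4406 = 4406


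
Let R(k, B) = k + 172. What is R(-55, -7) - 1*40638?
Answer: -40521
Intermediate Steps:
R(k, B) = 172 + k
R(-55, -7) - 1*40638 = (172 - 55) - 1*40638 = 117 - 40638 = -40521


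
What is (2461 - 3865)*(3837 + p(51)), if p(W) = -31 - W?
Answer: -5272020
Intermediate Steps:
(2461 - 3865)*(3837 + p(51)) = (2461 - 3865)*(3837 + (-31 - 1*51)) = -1404*(3837 + (-31 - 51)) = -1404*(3837 - 82) = -1404*3755 = -5272020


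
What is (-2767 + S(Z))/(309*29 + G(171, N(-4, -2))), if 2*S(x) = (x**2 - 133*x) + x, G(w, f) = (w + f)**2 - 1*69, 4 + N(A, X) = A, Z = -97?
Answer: 16679/70922 ≈ 0.23517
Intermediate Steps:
N(A, X) = -4 + A
G(w, f) = -69 + (f + w)**2 (G(w, f) = (f + w)**2 - 69 = -69 + (f + w)**2)
S(x) = x**2/2 - 66*x (S(x) = ((x**2 - 133*x) + x)/2 = (x**2 - 132*x)/2 = x**2/2 - 66*x)
(-2767 + S(Z))/(309*29 + G(171, N(-4, -2))) = (-2767 + (1/2)*(-97)*(-132 - 97))/(309*29 + (-69 + ((-4 - 4) + 171)**2)) = (-2767 + (1/2)*(-97)*(-229))/(8961 + (-69 + (-8 + 171)**2)) = (-2767 + 22213/2)/(8961 + (-69 + 163**2)) = 16679/(2*(8961 + (-69 + 26569))) = 16679/(2*(8961 + 26500)) = (16679/2)/35461 = (16679/2)*(1/35461) = 16679/70922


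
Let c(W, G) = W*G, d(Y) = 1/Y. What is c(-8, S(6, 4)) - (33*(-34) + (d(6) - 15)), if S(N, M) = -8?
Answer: 7205/6 ≈ 1200.8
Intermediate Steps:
d(Y) = 1/Y
c(W, G) = G*W
c(-8, S(6, 4)) - (33*(-34) + (d(6) - 15)) = -8*(-8) - (33*(-34) + (1/6 - 15)) = 64 - (-1122 + (1/6 - 15)) = 64 - (-1122 - 89/6) = 64 - 1*(-6821/6) = 64 + 6821/6 = 7205/6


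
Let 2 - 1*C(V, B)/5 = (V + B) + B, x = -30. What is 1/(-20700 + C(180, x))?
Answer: -1/21290 ≈ -4.6970e-5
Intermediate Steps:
C(V, B) = 10 - 10*B - 5*V (C(V, B) = 10 - 5*((V + B) + B) = 10 - 5*((B + V) + B) = 10 - 5*(V + 2*B) = 10 + (-10*B - 5*V) = 10 - 10*B - 5*V)
1/(-20700 + C(180, x)) = 1/(-20700 + (10 - 10*(-30) - 5*180)) = 1/(-20700 + (10 + 300 - 900)) = 1/(-20700 - 590) = 1/(-21290) = -1/21290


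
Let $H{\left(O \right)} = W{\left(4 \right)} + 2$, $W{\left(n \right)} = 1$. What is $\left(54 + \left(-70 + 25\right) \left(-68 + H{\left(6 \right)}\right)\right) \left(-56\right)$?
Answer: $-166824$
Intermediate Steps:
$H{\left(O \right)} = 3$ ($H{\left(O \right)} = 1 + 2 = 3$)
$\left(54 + \left(-70 + 25\right) \left(-68 + H{\left(6 \right)}\right)\right) \left(-56\right) = \left(54 + \left(-70 + 25\right) \left(-68 + 3\right)\right) \left(-56\right) = \left(54 - -2925\right) \left(-56\right) = \left(54 + 2925\right) \left(-56\right) = 2979 \left(-56\right) = -166824$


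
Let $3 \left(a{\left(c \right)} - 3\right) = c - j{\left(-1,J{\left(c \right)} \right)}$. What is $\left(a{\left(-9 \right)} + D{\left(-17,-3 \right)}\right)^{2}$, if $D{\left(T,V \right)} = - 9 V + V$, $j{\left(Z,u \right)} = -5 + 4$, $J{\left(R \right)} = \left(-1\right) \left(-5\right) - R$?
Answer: $\frac{5329}{9} \approx 592.11$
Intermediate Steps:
$J{\left(R \right)} = 5 - R$
$j{\left(Z,u \right)} = -1$
$a{\left(c \right)} = \frac{10}{3} + \frac{c}{3}$ ($a{\left(c \right)} = 3 + \frac{c - -1}{3} = 3 + \frac{c + 1}{3} = 3 + \frac{1 + c}{3} = 3 + \left(\frac{1}{3} + \frac{c}{3}\right) = \frac{10}{3} + \frac{c}{3}$)
$D{\left(T,V \right)} = - 8 V$
$\left(a{\left(-9 \right)} + D{\left(-17,-3 \right)}\right)^{2} = \left(\left(\frac{10}{3} + \frac{1}{3} \left(-9\right)\right) - -24\right)^{2} = \left(\left(\frac{10}{3} - 3\right) + 24\right)^{2} = \left(\frac{1}{3} + 24\right)^{2} = \left(\frac{73}{3}\right)^{2} = \frac{5329}{9}$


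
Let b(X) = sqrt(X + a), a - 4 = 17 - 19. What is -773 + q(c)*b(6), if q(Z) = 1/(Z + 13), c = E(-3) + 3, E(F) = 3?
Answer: -773 + 2*sqrt(2)/19 ≈ -772.85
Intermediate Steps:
a = 2 (a = 4 + (17 - 19) = 4 - 2 = 2)
c = 6 (c = 3 + 3 = 6)
q(Z) = 1/(13 + Z)
b(X) = sqrt(2 + X) (b(X) = sqrt(X + 2) = sqrt(2 + X))
-773 + q(c)*b(6) = -773 + sqrt(2 + 6)/(13 + 6) = -773 + sqrt(8)/19 = -773 + (2*sqrt(2))/19 = -773 + 2*sqrt(2)/19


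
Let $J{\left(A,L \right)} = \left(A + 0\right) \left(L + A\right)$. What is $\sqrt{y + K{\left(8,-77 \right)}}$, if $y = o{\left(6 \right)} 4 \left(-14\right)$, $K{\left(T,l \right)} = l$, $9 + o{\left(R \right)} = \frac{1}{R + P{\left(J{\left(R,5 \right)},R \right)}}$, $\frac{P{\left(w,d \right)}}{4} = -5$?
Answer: $\sqrt{431} \approx 20.761$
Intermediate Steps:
$J{\left(A,L \right)} = A \left(A + L\right)$
$P{\left(w,d \right)} = -20$ ($P{\left(w,d \right)} = 4 \left(-5\right) = -20$)
$o{\left(R \right)} = -9 + \frac{1}{-20 + R}$ ($o{\left(R \right)} = -9 + \frac{1}{R - 20} = -9 + \frac{1}{-20 + R}$)
$y = 508$ ($y = \frac{181 - 54}{-20 + 6} \cdot 4 \left(-14\right) = \frac{181 - 54}{-14} \cdot 4 \left(-14\right) = \left(- \frac{1}{14}\right) 127 \cdot 4 \left(-14\right) = \left(- \frac{127}{14}\right) 4 \left(-14\right) = \left(- \frac{254}{7}\right) \left(-14\right) = 508$)
$\sqrt{y + K{\left(8,-77 \right)}} = \sqrt{508 - 77} = \sqrt{431}$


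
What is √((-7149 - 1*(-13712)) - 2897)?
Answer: √3666 ≈ 60.547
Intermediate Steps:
√((-7149 - 1*(-13712)) - 2897) = √((-7149 + 13712) - 2897) = √(6563 - 2897) = √3666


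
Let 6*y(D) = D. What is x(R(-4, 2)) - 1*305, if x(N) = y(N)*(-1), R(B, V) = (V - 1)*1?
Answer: -1831/6 ≈ -305.17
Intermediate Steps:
y(D) = D/6
R(B, V) = -1 + V (R(B, V) = (-1 + V)*1 = -1 + V)
x(N) = -N/6 (x(N) = (N/6)*(-1) = -N/6)
x(R(-4, 2)) - 1*305 = -(-1 + 2)/6 - 1*305 = -1/6*1 - 305 = -1/6 - 305 = -1831/6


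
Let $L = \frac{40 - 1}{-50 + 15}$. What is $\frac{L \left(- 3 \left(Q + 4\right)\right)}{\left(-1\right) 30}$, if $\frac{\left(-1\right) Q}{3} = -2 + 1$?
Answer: $- \frac{39}{50} \approx -0.78$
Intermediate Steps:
$Q = 3$ ($Q = - 3 \left(-2 + 1\right) = \left(-3\right) \left(-1\right) = 3$)
$L = - \frac{39}{35}$ ($L = \frac{39}{-35} = 39 \left(- \frac{1}{35}\right) = - \frac{39}{35} \approx -1.1143$)
$\frac{L \left(- 3 \left(Q + 4\right)\right)}{\left(-1\right) 30} = \frac{\left(- \frac{39}{35}\right) \left(- 3 \left(3 + 4\right)\right)}{\left(-1\right) 30} = \frac{\left(- \frac{39}{35}\right) \left(\left(-3\right) 7\right)}{-30} = \left(- \frac{39}{35}\right) \left(-21\right) \left(- \frac{1}{30}\right) = \frac{117}{5} \left(- \frac{1}{30}\right) = - \frac{39}{50}$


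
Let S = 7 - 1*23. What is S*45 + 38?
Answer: -682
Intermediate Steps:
S = -16 (S = 7 - 23 = -16)
S*45 + 38 = -16*45 + 38 = -720 + 38 = -682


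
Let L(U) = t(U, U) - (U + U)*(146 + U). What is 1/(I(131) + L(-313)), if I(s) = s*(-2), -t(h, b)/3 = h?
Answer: -1/103865 ≈ -9.6279e-6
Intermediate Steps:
t(h, b) = -3*h
I(s) = -2*s
L(U) = -3*U - 2*U*(146 + U) (L(U) = -3*U - (U + U)*(146 + U) = -3*U - 2*U*(146 + U))
1/(I(131) + L(-313)) = 1/(-2*131 - 313*(-295 - 2*(-313))) = 1/(-262 - 313*(-295 + 626)) = 1/(-262 - 313*331) = 1/(-262 - 103603) = 1/(-103865) = -1/103865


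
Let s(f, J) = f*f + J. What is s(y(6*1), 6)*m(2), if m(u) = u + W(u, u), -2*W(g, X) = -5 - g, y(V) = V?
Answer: 231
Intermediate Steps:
W(g, X) = 5/2 + g/2 (W(g, X) = -(-5 - g)/2 = 5/2 + g/2)
s(f, J) = J + f**2 (s(f, J) = f**2 + J = J + f**2)
m(u) = 5/2 + 3*u/2 (m(u) = u + (5/2 + u/2) = 5/2 + 3*u/2)
s(y(6*1), 6)*m(2) = (6 + (6*1)**2)*(5/2 + (3/2)*2) = (6 + 6**2)*(5/2 + 3) = (6 + 36)*(11/2) = 42*(11/2) = 231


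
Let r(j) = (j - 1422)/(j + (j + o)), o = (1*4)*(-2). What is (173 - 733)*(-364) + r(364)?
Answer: 73381871/360 ≈ 2.0384e+5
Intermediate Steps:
o = -8 (o = 4*(-2) = -8)
r(j) = (-1422 + j)/(-8 + 2*j) (r(j) = (j - 1422)/(j + (j - 8)) = (-1422 + j)/(j + (-8 + j)) = (-1422 + j)/(-8 + 2*j))
(173 - 733)*(-364) + r(364) = (173 - 733)*(-364) + (-1422 + 364)/(2*(-4 + 364)) = -560*(-364) + (½)*(-1058)/360 = 203840 + (½)*(1/360)*(-1058) = 203840 - 529/360 = 73381871/360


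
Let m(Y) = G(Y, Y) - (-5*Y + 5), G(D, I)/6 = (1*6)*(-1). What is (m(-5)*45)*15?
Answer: -44550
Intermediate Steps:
G(D, I) = -36 (G(D, I) = 6*((1*6)*(-1)) = 6*(6*(-1)) = 6*(-6) = -36)
m(Y) = -41 + 5*Y (m(Y) = -36 - (-5*Y + 5) = -36 - (5 - 5*Y) = -36 + (-5 + 5*Y) = -41 + 5*Y)
(m(-5)*45)*15 = ((-41 + 5*(-5))*45)*15 = ((-41 - 25)*45)*15 = -66*45*15 = -2970*15 = -44550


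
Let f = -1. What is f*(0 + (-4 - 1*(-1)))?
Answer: 3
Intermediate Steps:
f*(0 + (-4 - 1*(-1))) = -(0 + (-4 - 1*(-1))) = -(0 + (-4 + 1)) = -(0 - 3) = -1*(-3) = 3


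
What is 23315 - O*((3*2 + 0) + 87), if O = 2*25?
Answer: 18665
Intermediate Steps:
O = 50
23315 - O*((3*2 + 0) + 87) = 23315 - 50*((3*2 + 0) + 87) = 23315 - 50*((6 + 0) + 87) = 23315 - 50*(6 + 87) = 23315 - 50*93 = 23315 - 1*4650 = 23315 - 4650 = 18665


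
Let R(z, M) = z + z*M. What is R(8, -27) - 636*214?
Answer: -136312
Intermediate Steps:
R(z, M) = z + M*z
R(8, -27) - 636*214 = 8*(1 - 27) - 636*214 = 8*(-26) - 136104 = -208 - 136104 = -136312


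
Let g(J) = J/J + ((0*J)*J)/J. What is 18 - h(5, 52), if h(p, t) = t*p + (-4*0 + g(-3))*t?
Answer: -294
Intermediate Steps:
g(J) = 1 (g(J) = 1 + (0*J)/J = 1 + 0/J = 1 + 0 = 1)
h(p, t) = t + p*t (h(p, t) = t*p + (-4*0 + 1)*t = p*t + (0 + 1)*t = p*t + 1*t = p*t + t = t + p*t)
18 - h(5, 52) = 18 - 52*(1 + 5) = 18 - 52*6 = 18 - 1*312 = 18 - 312 = -294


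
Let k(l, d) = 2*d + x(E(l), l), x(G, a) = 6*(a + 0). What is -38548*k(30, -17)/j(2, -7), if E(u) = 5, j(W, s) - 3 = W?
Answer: -5628008/5 ≈ -1.1256e+6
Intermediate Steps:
j(W, s) = 3 + W
x(G, a) = 6*a
k(l, d) = 2*d + 6*l
-38548*k(30, -17)/j(2, -7) = -38548*(2*(-17) + 6*30)/(3 + 2) = -38548/(5/(-34 + 180)) = -38548/(5/146) = -38548/(5*(1/146)) = -38548/5/146 = -38548*146/5 = -5628008/5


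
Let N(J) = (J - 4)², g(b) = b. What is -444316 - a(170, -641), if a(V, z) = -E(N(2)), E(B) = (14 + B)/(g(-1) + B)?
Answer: -444310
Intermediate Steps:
N(J) = (-4 + J)²
E(B) = (14 + B)/(-1 + B)
a(V, z) = -6 (a(V, z) = -(14 + (-4 + 2)²)/(-1 + (-4 + 2)²) = -(14 + (-2)²)/(-1 + (-2)²) = -(14 + 4)/(-1 + 4) = -18/3 = -1*6 = -6)
-444316 - a(170, -641) = -444316 - 1*(-6) = -444316 + 6 = -444310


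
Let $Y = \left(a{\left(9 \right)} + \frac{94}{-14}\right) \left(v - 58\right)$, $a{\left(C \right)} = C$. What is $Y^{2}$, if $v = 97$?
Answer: $\frac{389376}{49} \approx 7946.4$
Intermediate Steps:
$Y = \frac{624}{7}$ ($Y = \left(9 + \frac{94}{-14}\right) \left(97 - 58\right) = \left(9 + 94 \left(- \frac{1}{14}\right)\right) 39 = \left(9 - \frac{47}{7}\right) 39 = \frac{16}{7} \cdot 39 = \frac{624}{7} \approx 89.143$)
$Y^{2} = \left(\frac{624}{7}\right)^{2} = \frac{389376}{49}$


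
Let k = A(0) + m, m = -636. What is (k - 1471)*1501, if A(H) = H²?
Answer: -3162607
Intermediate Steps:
k = -636 (k = 0² - 636 = 0 - 636 = -636)
(k - 1471)*1501 = (-636 - 1471)*1501 = -2107*1501 = -3162607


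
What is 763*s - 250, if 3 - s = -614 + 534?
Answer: 63079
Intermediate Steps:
s = 83 (s = 3 - (-614 + 534) = 3 - 1*(-80) = 3 + 80 = 83)
763*s - 250 = 763*83 - 250 = 63329 - 250 = 63079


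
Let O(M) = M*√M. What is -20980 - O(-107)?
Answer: -20980 + 107*I*√107 ≈ -20980.0 + 1106.8*I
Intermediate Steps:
O(M) = M^(3/2)
-20980 - O(-107) = -20980 - (-107)^(3/2) = -20980 - (-107)*I*√107 = -20980 + 107*I*√107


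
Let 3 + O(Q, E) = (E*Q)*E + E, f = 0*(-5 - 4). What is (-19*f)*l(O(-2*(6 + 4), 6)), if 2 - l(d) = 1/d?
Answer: 0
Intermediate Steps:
f = 0 (f = 0*(-9) = 0)
O(Q, E) = -3 + E + Q*E**2 (O(Q, E) = -3 + ((E*Q)*E + E) = -3 + (Q*E**2 + E) = -3 + (E + Q*E**2) = -3 + E + Q*E**2)
l(d) = 2 - 1/d
(-19*f)*l(O(-2*(6 + 4), 6)) = (-19*0)*(2 - 1/(-3 + 6 - 2*(6 + 4)*6**2)) = 0*(2 - 1/(-3 + 6 - 2*10*36)) = 0*(2 - 1/(-3 + 6 - 20*36)) = 0*(2 - 1/(-3 + 6 - 720)) = 0*(2 - 1/(-717)) = 0*(2 - 1*(-1/717)) = 0*(2 + 1/717) = 0*(1435/717) = 0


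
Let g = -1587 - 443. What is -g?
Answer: 2030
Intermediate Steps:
g = -2030
-g = -1*(-2030) = 2030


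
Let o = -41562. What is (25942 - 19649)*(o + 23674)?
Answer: -112569184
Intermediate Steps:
(25942 - 19649)*(o + 23674) = (25942 - 19649)*(-41562 + 23674) = 6293*(-17888) = -112569184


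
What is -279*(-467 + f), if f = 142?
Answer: 90675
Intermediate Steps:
-279*(-467 + f) = -279*(-467 + 142) = -279*(-325) = 90675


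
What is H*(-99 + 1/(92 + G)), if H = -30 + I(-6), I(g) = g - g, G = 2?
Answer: 139575/47 ≈ 2969.7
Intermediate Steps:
I(g) = 0
H = -30 (H = -30 + 0 = -30)
H*(-99 + 1/(92 + G)) = -30*(-99 + 1/(92 + 2)) = -30*(-99 + 1/94) = -30*(-9305/94) = 139575/47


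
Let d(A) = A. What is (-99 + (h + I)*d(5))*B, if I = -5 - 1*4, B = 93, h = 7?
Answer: -10137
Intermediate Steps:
I = -9 (I = -5 - 4 = -9)
(-99 + (h + I)*d(5))*B = (-99 + (7 - 9)*5)*93 = (-99 - 2*5)*93 = (-99 - 10)*93 = -109*93 = -10137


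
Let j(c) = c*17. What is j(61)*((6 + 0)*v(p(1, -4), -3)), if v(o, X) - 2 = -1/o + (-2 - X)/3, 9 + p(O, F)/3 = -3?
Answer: 88145/6 ≈ 14691.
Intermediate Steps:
p(O, F) = -36 (p(O, F) = -27 + 3*(-3) = -27 - 9 = -36)
v(o, X) = 4/3 - 1/o - X/3 (v(o, X) = 2 + (-1/o + (-2 - X)/3) = 2 + (-1/o + (-2 - X)*(⅓)) = 2 + (-1/o + (-⅔ - X/3)) = 2 + (-⅔ - 1/o - X/3) = 4/3 - 1/o - X/3)
j(c) = 17*c
j(61)*((6 + 0)*v(p(1, -4), -3)) = (17*61)*((6 + 0)*(4/3 - 1/(-36) - ⅓*(-3))) = 1037*(6*(4/3 - 1*(-1/36) + 1)) = 1037*(6*(4/3 + 1/36 + 1)) = 1037*(6*(85/36)) = 1037*(85/6) = 88145/6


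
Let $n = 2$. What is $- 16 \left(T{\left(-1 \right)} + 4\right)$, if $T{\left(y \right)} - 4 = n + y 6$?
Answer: $-64$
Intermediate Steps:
$T{\left(y \right)} = 6 + 6 y$ ($T{\left(y \right)} = 4 + \left(2 + y 6\right) = 4 + \left(2 + 6 y\right) = 6 + 6 y$)
$- 16 \left(T{\left(-1 \right)} + 4\right) = - 16 \left(\left(6 + 6 \left(-1\right)\right) + 4\right) = - 16 \left(\left(6 - 6\right) + 4\right) = - 16 \left(0 + 4\right) = \left(-16\right) 4 = -64$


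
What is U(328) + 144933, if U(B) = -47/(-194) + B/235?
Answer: 6607570147/45590 ≈ 1.4493e+5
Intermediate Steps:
U(B) = 47/194 + B/235 (U(B) = -47*(-1/194) + B*(1/235) = 47/194 + B/235)
U(328) + 144933 = (47/194 + (1/235)*328) + 144933 = (47/194 + 328/235) + 144933 = 74677/45590 + 144933 = 6607570147/45590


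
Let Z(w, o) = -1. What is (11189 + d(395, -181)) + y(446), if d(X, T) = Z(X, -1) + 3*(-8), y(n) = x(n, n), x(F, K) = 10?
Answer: 11174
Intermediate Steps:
y(n) = 10
d(X, T) = -25 (d(X, T) = -1 + 3*(-8) = -1 - 24 = -25)
(11189 + d(395, -181)) + y(446) = (11189 - 25) + 10 = 11164 + 10 = 11174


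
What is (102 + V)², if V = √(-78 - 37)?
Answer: (102 + I*√115)² ≈ 10289.0 + 2187.7*I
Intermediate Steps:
V = I*√115 (V = √(-115) = I*√115 ≈ 10.724*I)
(102 + V)² = (102 + I*√115)²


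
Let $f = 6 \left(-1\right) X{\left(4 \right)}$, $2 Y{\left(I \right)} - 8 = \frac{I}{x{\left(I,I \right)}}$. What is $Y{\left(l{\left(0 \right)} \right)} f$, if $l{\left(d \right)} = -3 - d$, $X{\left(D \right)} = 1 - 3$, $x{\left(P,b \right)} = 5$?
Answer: $\frac{222}{5} \approx 44.4$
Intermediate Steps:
$X{\left(D \right)} = -2$ ($X{\left(D \right)} = 1 - 3 = -2$)
$Y{\left(I \right)} = 4 + \frac{I}{10}$ ($Y{\left(I \right)} = 4 + \frac{I \frac{1}{5}}{2} = 4 + \frac{\frac{1}{5} I}{2} = 4 + \frac{I}{10}$)
$f = 12$ ($f = 6 \left(-1\right) \left(-2\right) = \left(-6\right) \left(-2\right) = 12$)
$Y{\left(l{\left(0 \right)} \right)} f = \left(4 + \frac{-3 - 0}{10}\right) 12 = \left(4 + \frac{-3 + 0}{10}\right) 12 = \left(4 + \frac{1}{10} \left(-3\right)\right) 12 = \left(4 - \frac{3}{10}\right) 12 = \frac{37}{10} \cdot 12 = \frac{222}{5}$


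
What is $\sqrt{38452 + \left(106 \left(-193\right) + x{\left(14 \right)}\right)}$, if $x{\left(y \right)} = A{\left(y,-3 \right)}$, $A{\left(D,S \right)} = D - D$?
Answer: $\sqrt{17994} \approx 134.14$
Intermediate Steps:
$A{\left(D,S \right)} = 0$
$x{\left(y \right)} = 0$
$\sqrt{38452 + \left(106 \left(-193\right) + x{\left(14 \right)}\right)} = \sqrt{38452 + \left(106 \left(-193\right) + 0\right)} = \sqrt{38452 + \left(-20458 + 0\right)} = \sqrt{38452 - 20458} = \sqrt{17994}$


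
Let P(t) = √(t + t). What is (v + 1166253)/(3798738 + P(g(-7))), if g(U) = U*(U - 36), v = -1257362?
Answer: -173049610221/7215205196021 + 91109*√602/14430410392042 ≈ -0.023984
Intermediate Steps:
g(U) = U*(-36 + U)
P(t) = √2*√t (P(t) = √(2*t) = √2*√t)
(v + 1166253)/(3798738 + P(g(-7))) = (-1257362 + 1166253)/(3798738 + √2*√(-7*(-36 - 7))) = -91109/(3798738 + √2*√(-7*(-43))) = -91109/(3798738 + √2*√301) = -91109/(3798738 + √602)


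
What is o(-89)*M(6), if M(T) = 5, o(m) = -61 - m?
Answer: 140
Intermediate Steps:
o(-89)*M(6) = (-61 - 1*(-89))*5 = (-61 + 89)*5 = 28*5 = 140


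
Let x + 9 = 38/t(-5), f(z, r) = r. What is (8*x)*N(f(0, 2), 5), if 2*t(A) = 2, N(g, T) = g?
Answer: 464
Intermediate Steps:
t(A) = 1 (t(A) = (1/2)*2 = 1)
x = 29 (x = -9 + 38/1 = -9 + 38*1 = -9 + 38 = 29)
(8*x)*N(f(0, 2), 5) = (8*29)*2 = 232*2 = 464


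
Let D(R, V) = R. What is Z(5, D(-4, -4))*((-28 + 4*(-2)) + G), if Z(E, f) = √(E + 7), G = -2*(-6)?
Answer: -48*√3 ≈ -83.138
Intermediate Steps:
G = 12
Z(E, f) = √(7 + E)
Z(5, D(-4, -4))*((-28 + 4*(-2)) + G) = √(7 + 5)*((-28 + 4*(-2)) + 12) = √12*((-28 - 8) + 12) = (2*√3)*(-36 + 12) = (2*√3)*(-24) = -48*√3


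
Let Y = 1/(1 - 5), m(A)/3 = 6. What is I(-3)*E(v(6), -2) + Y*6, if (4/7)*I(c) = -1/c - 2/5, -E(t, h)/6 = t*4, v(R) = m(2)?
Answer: 489/10 ≈ 48.900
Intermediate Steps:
m(A) = 18 (m(A) = 3*6 = 18)
Y = -¼ (Y = 1/(-4) = -¼ ≈ -0.25000)
v(R) = 18
E(t, h) = -24*t (E(t, h) = -6*t*4 = -24*t)
I(c) = -7/10 - 7/(4*c) (I(c) = 7*(-1/c - 2/5)/4 = 7*(-1/c - 2*⅕)/4 = 7*(-1/c - ⅖)/4 = 7*(-⅖ - 1/c)/4 = -7/10 - 7/(4*c))
I(-3)*E(v(6), -2) + Y*6 = ((7/20)*(-5 - 2*(-3))/(-3))*(-24*18) - ¼*6 = ((7/20)*(-⅓)*(-5 + 6))*(-432) - 3/2 = ((7/20)*(-⅓)*1)*(-432) - 3/2 = -7/60*(-432) - 3/2 = 252/5 - 3/2 = 489/10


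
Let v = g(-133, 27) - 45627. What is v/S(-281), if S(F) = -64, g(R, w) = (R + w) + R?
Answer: 22933/32 ≈ 716.66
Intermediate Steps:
g(R, w) = w + 2*R
v = -45866 (v = (27 + 2*(-133)) - 45627 = (27 - 266) - 45627 = -239 - 45627 = -45866)
v/S(-281) = -45866/(-64) = -45866*(-1/64) = 22933/32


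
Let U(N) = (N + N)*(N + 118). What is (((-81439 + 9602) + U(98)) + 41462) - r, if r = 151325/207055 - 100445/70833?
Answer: 35086802773993/2933265363 ≈ 11962.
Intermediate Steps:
U(N) = 2*N*(118 + N) (U(N) = (2*N)*(118 + N) = 2*N*(118 + N))
r = -2015767150/2933265363 (r = 151325*(1/207055) - 100445*1/70833 = 30265/41411 - 100445/70833 = -2015767150/2933265363 ≈ -0.68721)
(((-81439 + 9602) + U(98)) + 41462) - r = (((-81439 + 9602) + 2*98*(118 + 98)) + 41462) - 1*(-2015767150/2933265363) = ((-71837 + 2*98*216) + 41462) + 2015767150/2933265363 = ((-71837 + 42336) + 41462) + 2015767150/2933265363 = (-29501 + 41462) + 2015767150/2933265363 = 11961 + 2015767150/2933265363 = 35086802773993/2933265363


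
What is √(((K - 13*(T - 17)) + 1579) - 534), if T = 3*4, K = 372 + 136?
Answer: √1618 ≈ 40.224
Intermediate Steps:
K = 508
T = 12
√(((K - 13*(T - 17)) + 1579) - 534) = √(((508 - 13*(12 - 17)) + 1579) - 534) = √(((508 - 13*(-5)) + 1579) - 534) = √(((508 + 65) + 1579) - 534) = √((573 + 1579) - 534) = √(2152 - 534) = √1618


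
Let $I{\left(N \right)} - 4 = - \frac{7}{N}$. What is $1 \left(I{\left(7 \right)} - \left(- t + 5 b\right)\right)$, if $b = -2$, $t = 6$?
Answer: $19$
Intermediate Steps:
$I{\left(N \right)} = 4 - \frac{7}{N}$
$1 \left(I{\left(7 \right)} - \left(- t + 5 b\right)\right) = 1 \left(\left(4 - \frac{7}{7}\right) + \left(\left(-5\right) \left(-2\right) + 6\right)\right) = 1 \left(\left(4 - 1\right) + \left(10 + 6\right)\right) = 1 \left(\left(4 - 1\right) + 16\right) = 1 \left(3 + 16\right) = 1 \cdot 19 = 19$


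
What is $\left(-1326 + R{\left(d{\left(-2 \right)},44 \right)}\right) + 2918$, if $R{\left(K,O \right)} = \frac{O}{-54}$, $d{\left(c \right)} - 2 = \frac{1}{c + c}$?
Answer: $\frac{42962}{27} \approx 1591.2$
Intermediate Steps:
$d{\left(c \right)} = 2 + \frac{1}{2 c}$ ($d{\left(c \right)} = 2 + \frac{1}{c + c} = 2 + \frac{1}{2 c}$)
$R{\left(K,O \right)} = - \frac{O}{54}$ ($R{\left(K,O \right)} = O \left(- \frac{1}{54}\right) = - \frac{O}{54}$)
$\left(-1326 + R{\left(d{\left(-2 \right)},44 \right)}\right) + 2918 = \left(-1326 - \frac{22}{27}\right) + 2918 = - \frac{35824}{27} + 2918 = \frac{42962}{27}$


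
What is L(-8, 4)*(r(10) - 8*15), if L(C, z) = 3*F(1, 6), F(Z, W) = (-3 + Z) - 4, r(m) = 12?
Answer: 1944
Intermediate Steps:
F(Z, W) = -7 + Z
L(C, z) = -18 (L(C, z) = 3*(-7 + 1) = 3*(-6) = -18)
L(-8, 4)*(r(10) - 8*15) = -18*(12 - 8*15) = -18*(12 - 120) = -18*(-108) = 1944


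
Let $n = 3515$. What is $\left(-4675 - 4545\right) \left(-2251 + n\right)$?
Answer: $-11654080$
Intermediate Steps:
$\left(-4675 - 4545\right) \left(-2251 + n\right) = \left(-4675 - 4545\right) \left(-2251 + 3515\right) = \left(-9220\right) 1264 = -11654080$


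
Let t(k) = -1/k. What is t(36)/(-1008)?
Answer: 1/36288 ≈ 2.7557e-5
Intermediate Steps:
t(36)/(-1008) = -1/36/(-1008) = -1*1/36*(-1/1008) = -1/36*(-1/1008) = 1/36288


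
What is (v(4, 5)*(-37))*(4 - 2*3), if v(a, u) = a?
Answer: 296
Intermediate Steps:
(v(4, 5)*(-37))*(4 - 2*3) = (4*(-37))*(4 - 2*3) = -148*(4 - 6) = -148*(-2) = 296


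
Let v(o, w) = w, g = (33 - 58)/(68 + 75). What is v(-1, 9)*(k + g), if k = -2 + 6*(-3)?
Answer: -25965/143 ≈ -181.57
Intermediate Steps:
g = -25/143 ≈ -0.17483
k = -20 (k = -2 - 18 = -20)
v(-1, 9)*(k + g) = 9*(-20 - 25/143) = 9*(-2885/143) = -25965/143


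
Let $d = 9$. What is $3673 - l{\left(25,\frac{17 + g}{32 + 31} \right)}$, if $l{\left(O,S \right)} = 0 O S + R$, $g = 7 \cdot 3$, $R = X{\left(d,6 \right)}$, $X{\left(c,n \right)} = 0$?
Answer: $3673$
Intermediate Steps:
$R = 0$
$g = 21$
$l{\left(O,S \right)} = 0$ ($l{\left(O,S \right)} = 0 O S + 0 = 0 S + 0 = 0 + 0 = 0$)
$3673 - l{\left(25,\frac{17 + g}{32 + 31} \right)} = 3673 - 0 = 3673 + 0 = 3673$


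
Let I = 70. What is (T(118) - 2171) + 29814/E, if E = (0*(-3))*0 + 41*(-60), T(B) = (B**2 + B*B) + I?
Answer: 10551301/410 ≈ 25735.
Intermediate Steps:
T(B) = 70 + 2*B**2 (T(B) = (B**2 + B*B) + 70 = (B**2 + B**2) + 70 = 2*B**2 + 70 = 70 + 2*B**2)
E = -2460 (E = 0*0 - 2460 = 0 - 2460 = -2460)
(T(118) - 2171) + 29814/E = ((70 + 2*118**2) - 2171) + 29814/(-2460) = ((70 + 2*13924) - 2171) + 29814*(-1/2460) = ((70 + 27848) - 2171) - 4969/410 = (27918 - 2171) - 4969/410 = 25747 - 4969/410 = 10551301/410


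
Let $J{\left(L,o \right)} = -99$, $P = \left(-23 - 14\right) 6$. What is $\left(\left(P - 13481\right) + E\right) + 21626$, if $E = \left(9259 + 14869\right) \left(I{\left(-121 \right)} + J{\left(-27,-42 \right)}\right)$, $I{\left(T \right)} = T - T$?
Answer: $-2380749$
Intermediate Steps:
$P = -222$ ($P = \left(-37\right) 6 = -222$)
$I{\left(T \right)} = 0$
$E = -2388672$ ($E = \left(9259 + 14869\right) \left(0 - 99\right) = 24128 \left(-99\right) = -2388672$)
$\left(\left(P - 13481\right) + E\right) + 21626 = \left(\left(-222 - 13481\right) - 2388672\right) + 21626 = \left(-13703 - 2388672\right) + 21626 = -2402375 + 21626 = -2380749$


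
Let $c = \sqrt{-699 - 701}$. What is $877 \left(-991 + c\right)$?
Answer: $-869107 + 8770 i \sqrt{14} \approx -8.6911 \cdot 10^{5} + 32814.0 i$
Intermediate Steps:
$c = 10 i \sqrt{14}$ ($c = \sqrt{-1400} = 10 i \sqrt{14} \approx 37.417 i$)
$877 \left(-991 + c\right) = 877 \left(-991 + 10 i \sqrt{14}\right) = -869107 + 8770 i \sqrt{14}$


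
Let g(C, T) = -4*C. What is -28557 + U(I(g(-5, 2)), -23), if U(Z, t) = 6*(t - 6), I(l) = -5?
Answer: -28731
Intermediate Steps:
U(Z, t) = -36 + 6*t (U(Z, t) = 6*(-6 + t) = -36 + 6*t)
-28557 + U(I(g(-5, 2)), -23) = -28557 + (-36 + 6*(-23)) = -28557 + (-36 - 138) = -28557 - 174 = -28731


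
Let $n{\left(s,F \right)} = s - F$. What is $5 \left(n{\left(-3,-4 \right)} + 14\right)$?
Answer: $75$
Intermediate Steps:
$5 \left(n{\left(-3,-4 \right)} + 14\right) = 5 \left(\left(-3 - -4\right) + 14\right) = 5 \left(\left(-3 + 4\right) + 14\right) = 5 \left(1 + 14\right) = 5 \cdot 15 = 75$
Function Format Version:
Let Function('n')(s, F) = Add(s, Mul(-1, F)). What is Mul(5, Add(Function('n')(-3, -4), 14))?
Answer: 75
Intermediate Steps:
Mul(5, Add(Function('n')(-3, -4), 14)) = Mul(5, Add(Add(-3, Mul(-1, -4)), 14)) = Mul(5, Add(Add(-3, 4), 14)) = Mul(5, Add(1, 14)) = Mul(5, 15) = 75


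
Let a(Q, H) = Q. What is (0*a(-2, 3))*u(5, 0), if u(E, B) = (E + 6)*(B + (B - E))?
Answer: 0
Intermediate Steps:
u(E, B) = (6 + E)*(-E + 2*B)
(0*a(-2, 3))*u(5, 0) = (0*(-2))*(-1*5² - 6*5 + 12*0 + 2*0*5) = 0*(-1*25 - 30 + 0 + 0) = 0*(-25 - 30 + 0 + 0) = 0*(-55) = 0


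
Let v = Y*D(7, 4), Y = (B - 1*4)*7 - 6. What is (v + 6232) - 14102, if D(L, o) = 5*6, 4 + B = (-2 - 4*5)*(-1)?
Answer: -5110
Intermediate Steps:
B = 18 (B = -4 + (-2 - 4*5)*(-1) = -4 + (-2 - 20)*(-1) = -4 - 22*(-1) = -4 + 22 = 18)
D(L, o) = 30
Y = 92 (Y = (18 - 1*4)*7 - 6 = (18 - 4)*7 - 6 = 14*7 - 6 = 98 - 6 = 92)
v = 2760 (v = 92*30 = 2760)
(v + 6232) - 14102 = (2760 + 6232) - 14102 = 8992 - 14102 = -5110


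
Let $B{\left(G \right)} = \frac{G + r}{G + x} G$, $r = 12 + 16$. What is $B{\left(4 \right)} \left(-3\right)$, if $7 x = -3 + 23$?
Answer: $-56$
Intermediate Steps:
$x = \frac{20}{7}$ ($x = \frac{-3 + 23}{7} = \frac{1}{7} \cdot 20 = \frac{20}{7} \approx 2.8571$)
$r = 28$
$B{\left(G \right)} = \frac{G \left(28 + G\right)}{\frac{20}{7} + G}$ ($B{\left(G \right)} = \frac{G + 28}{G + \frac{20}{7}} G = \frac{28 + G}{\frac{20}{7} + G} G = \frac{G \left(28 + G\right)}{\frac{20}{7} + G}$)
$B{\left(4 \right)} \left(-3\right) = 7 \cdot 4 \frac{1}{20 + 7 \cdot 4} \left(28 + 4\right) \left(-3\right) = 7 \cdot 4 \frac{1}{20 + 28} \cdot 32 \left(-3\right) = 7 \cdot 4 \cdot \frac{1}{48} \cdot 32 \left(-3\right) = \frac{56}{3} \left(-3\right) = -56$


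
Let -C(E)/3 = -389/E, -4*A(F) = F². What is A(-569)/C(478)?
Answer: -77378879/2334 ≈ -33153.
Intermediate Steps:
A(F) = -F²/4
C(E) = 1167/E (C(E) = -(-1167)/E = 1167/E)
A(-569)/C(478) = (-¼*(-569)²)/((1167/478)) = (-¼*323761)/((1167*(1/478))) = -323761/(4*1167/478) = -323761/4*478/1167 = -77378879/2334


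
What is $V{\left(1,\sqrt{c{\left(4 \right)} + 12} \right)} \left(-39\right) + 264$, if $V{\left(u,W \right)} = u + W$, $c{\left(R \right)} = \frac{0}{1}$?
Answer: $225 - 78 \sqrt{3} \approx 89.9$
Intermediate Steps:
$c{\left(R \right)} = 0$ ($c{\left(R \right)} = 0 \cdot 1 = 0$)
$V{\left(u,W \right)} = W + u$
$V{\left(1,\sqrt{c{\left(4 \right)} + 12} \right)} \left(-39\right) + 264 = \left(\sqrt{0 + 12} + 1\right) \left(-39\right) + 264 = \left(\sqrt{12} + 1\right) \left(-39\right) + 264 = \left(2 \sqrt{3} + 1\right) \left(-39\right) + 264 = \left(1 + 2 \sqrt{3}\right) \left(-39\right) + 264 = \left(-39 - 78 \sqrt{3}\right) + 264 = 225 - 78 \sqrt{3}$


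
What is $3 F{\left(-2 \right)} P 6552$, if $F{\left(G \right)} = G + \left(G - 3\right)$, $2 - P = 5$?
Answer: $412776$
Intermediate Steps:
$P = -3$ ($P = 2 - 5 = -3$)
$F{\left(G \right)} = -3 + 2 G$ ($F{\left(G \right)} = G + \left(-3 + G\right) = -3 + 2 G$)
$3 F{\left(-2 \right)} P 6552 = 3 \left(-3 + 2 \left(-2\right)\right) \left(-3\right) 6552 = 3 \left(-3 - 4\right) \left(-3\right) 6552 = 3 \left(-7\right) \left(-3\right) 6552 = \left(-21\right) \left(-3\right) 6552 = 63 \cdot 6552 = 412776$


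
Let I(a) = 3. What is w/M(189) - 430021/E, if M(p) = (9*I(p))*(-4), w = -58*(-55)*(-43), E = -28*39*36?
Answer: 50359901/39312 ≈ 1281.0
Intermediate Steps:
E = -39312 (E = -1092*36 = -39312)
w = -137170 (w = 3190*(-43) = -137170)
M(p) = -108 (M(p) = (9*3)*(-4) = 27*(-4) = -108)
w/M(189) - 430021/E = -137170/(-108) - 430021/(-39312) = -137170*(-1/108) - 430021*(-1/39312) = 68585/54 + 430021/39312 = 50359901/39312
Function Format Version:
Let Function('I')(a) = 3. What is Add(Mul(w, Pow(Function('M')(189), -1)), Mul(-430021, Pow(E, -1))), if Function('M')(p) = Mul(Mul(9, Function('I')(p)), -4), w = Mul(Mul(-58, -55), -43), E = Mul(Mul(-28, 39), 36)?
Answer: Rational(50359901, 39312) ≈ 1281.0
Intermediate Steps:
E = -39312 (E = Mul(-1092, 36) = -39312)
w = -137170 (w = Mul(3190, -43) = -137170)
Function('M')(p) = -108 (Function('M')(p) = Mul(Mul(9, 3), -4) = Mul(27, -4) = -108)
Add(Mul(w, Pow(Function('M')(189), -1)), Mul(-430021, Pow(E, -1))) = Add(Mul(-137170, Pow(-108, -1)), Mul(-430021, Pow(-39312, -1))) = Add(Mul(-137170, Rational(-1, 108)), Mul(-430021, Rational(-1, 39312))) = Add(Rational(68585, 54), Rational(430021, 39312)) = Rational(50359901, 39312)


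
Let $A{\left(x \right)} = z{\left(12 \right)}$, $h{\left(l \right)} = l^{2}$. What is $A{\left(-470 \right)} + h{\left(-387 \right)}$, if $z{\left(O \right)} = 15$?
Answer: $149784$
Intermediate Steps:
$A{\left(x \right)} = 15$
$A{\left(-470 \right)} + h{\left(-387 \right)} = 15 + \left(-387\right)^{2} = 15 + 149769 = 149784$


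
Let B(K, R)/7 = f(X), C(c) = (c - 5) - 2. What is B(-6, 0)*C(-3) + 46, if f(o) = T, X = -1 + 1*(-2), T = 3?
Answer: -164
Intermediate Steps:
C(c) = -7 + c (C(c) = (-5 + c) - 2 = -7 + c)
X = -3 (X = -1 - 2 = -3)
f(o) = 3
B(K, R) = 21 (B(K, R) = 7*3 = 21)
B(-6, 0)*C(-3) + 46 = 21*(-7 - 3) + 46 = 21*(-10) + 46 = -210 + 46 = -164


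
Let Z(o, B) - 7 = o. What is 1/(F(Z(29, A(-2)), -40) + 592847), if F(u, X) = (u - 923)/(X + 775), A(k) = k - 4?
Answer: 735/435741658 ≈ 1.6868e-6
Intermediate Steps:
A(k) = -4 + k
Z(o, B) = 7 + o
F(u, X) = (-923 + u)/(775 + X)
1/(F(Z(29, A(-2)), -40) + 592847) = 1/((-923 + (7 + 29))/(775 - 40) + 592847) = 1/((-923 + 36)/735 + 592847) = 1/((1/735)*(-887) + 592847) = 1/(-887/735 + 592847) = 1/(435741658/735) = 735/435741658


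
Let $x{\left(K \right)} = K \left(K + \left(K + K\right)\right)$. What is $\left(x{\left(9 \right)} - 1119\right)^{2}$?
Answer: $767376$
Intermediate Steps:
$x{\left(K \right)} = 3 K^{2}$ ($x{\left(K \right)} = K \left(K + 2 K\right) = K 3 K = 3 K^{2}$)
$\left(x{\left(9 \right)} - 1119\right)^{2} = \left(3 \cdot 9^{2} - 1119\right)^{2} = \left(3 \cdot 81 - 1119\right)^{2} = \left(243 - 1119\right)^{2} = \left(-876\right)^{2} = 767376$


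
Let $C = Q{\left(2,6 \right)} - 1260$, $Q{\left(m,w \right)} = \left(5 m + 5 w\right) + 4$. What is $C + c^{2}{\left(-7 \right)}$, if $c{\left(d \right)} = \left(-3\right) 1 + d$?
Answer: $-1116$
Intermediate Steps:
$c{\left(d \right)} = -3 + d$
$Q{\left(m,w \right)} = 4 + 5 m + 5 w$
$C = -1216$ ($C = \left(4 + 5 \cdot 2 + 5 \cdot 6\right) - 1260 = \left(4 + 10 + 30\right) - 1260 = 44 - 1260 = -1216$)
$C + c^{2}{\left(-7 \right)} = -1216 + \left(-3 - 7\right)^{2} = -1216 + \left(-10\right)^{2} = -1216 + 100 = -1116$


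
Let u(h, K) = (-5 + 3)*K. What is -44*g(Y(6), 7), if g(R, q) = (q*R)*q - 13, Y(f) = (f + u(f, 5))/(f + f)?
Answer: 3872/3 ≈ 1290.7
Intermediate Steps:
u(h, K) = -2*K
Y(f) = (-10 + f)/(2*f) (Y(f) = (f - 2*5)/(f + f) = (f - 10)/((2*f)) = (-10 + f)*(1/(2*f)) = (-10 + f)/(2*f))
g(R, q) = -13 + R*q² (g(R, q) = (R*q)*q - 13 = R*q² - 13 = -13 + R*q²)
-44*g(Y(6), 7) = -44*(-13 + ((½)*(-10 + 6)/6)*7²) = -44*(-13 + ((½)*(⅙)*(-4))*49) = -44*(-13 - ⅓*49) = -44*(-13 - 49/3) = -44*(-88/3) = 3872/3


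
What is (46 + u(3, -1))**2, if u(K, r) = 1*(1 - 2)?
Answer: 2025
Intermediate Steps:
u(K, r) = -1 (u(K, r) = 1*(-1) = -1)
(46 + u(3, -1))**2 = (46 - 1)**2 = 45**2 = 2025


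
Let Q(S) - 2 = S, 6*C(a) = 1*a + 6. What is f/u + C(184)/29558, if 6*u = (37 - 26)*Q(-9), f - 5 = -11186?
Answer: 5948791279/6827898 ≈ 871.25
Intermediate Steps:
C(a) = 1 + a/6 (C(a) = (1*a + 6)/6 = (a + 6)/6 = (6 + a)/6 = 1 + a/6)
f = -11181 (f = 5 - 11186 = -11181)
Q(S) = 2 + S
u = -77/6 (u = ((37 - 26)*(2 - 9))/6 = (11*(-7))/6 = (⅙)*(-77) = -77/6 ≈ -12.833)
f/u + C(184)/29558 = -11181/(-77/6) + (1 + (⅙)*184)/29558 = -11181*(-6/77) + (1 + 92/3)*(1/29558) = 67086/77 + (95/3)*(1/29558) = 67086/77 + 95/88674 = 5948791279/6827898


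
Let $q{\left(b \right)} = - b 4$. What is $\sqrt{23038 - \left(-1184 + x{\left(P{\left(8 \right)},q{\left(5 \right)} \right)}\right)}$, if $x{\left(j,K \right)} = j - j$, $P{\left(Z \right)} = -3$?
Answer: $\sqrt{24222} \approx 155.63$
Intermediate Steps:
$q{\left(b \right)} = - 4 b$
$x{\left(j,K \right)} = 0$
$\sqrt{23038 - \left(-1184 + x{\left(P{\left(8 \right)},q{\left(5 \right)} \right)}\right)} = \sqrt{23038 + \left(1184 - 0\right)} = \sqrt{23038 + \left(1184 + 0\right)} = \sqrt{23038 + 1184} = \sqrt{24222}$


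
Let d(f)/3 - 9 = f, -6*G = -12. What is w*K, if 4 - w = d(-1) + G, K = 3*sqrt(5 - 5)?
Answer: 0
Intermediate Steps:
G = 2 (G = -1/6*(-12) = 2)
d(f) = 27 + 3*f
K = 0 (K = 3*sqrt(0) = 3*0 = 0)
w = -22 (w = 4 - ((27 + 3*(-1)) + 2) = 4 - ((27 - 3) + 2) = 4 - (24 + 2) = 4 - 1*26 = 4 - 26 = -22)
w*K = -22*0 = 0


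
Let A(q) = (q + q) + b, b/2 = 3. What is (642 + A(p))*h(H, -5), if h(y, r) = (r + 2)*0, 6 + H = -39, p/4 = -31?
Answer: 0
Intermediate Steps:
b = 6 (b = 2*3 = 6)
p = -124 (p = 4*(-31) = -124)
A(q) = 6 + 2*q (A(q) = (q + q) + 6 = 2*q + 6 = 6 + 2*q)
H = -45 (H = -6 - 39 = -45)
h(y, r) = 0 (h(y, r) = (2 + r)*0 = 0)
(642 + A(p))*h(H, -5) = (642 + (6 + 2*(-124)))*0 = (642 + (6 - 248))*0 = (642 - 242)*0 = 400*0 = 0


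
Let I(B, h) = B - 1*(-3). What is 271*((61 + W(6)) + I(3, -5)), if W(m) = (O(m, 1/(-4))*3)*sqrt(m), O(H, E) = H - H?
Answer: 18157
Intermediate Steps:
O(H, E) = 0
I(B, h) = 3 + B (I(B, h) = B + 3 = 3 + B)
W(m) = 0 (W(m) = (0*3)*sqrt(m) = 0*sqrt(m) = 0)
271*((61 + W(6)) + I(3, -5)) = 271*((61 + 0) + (3 + 3)) = 271*(61 + 6) = 271*67 = 18157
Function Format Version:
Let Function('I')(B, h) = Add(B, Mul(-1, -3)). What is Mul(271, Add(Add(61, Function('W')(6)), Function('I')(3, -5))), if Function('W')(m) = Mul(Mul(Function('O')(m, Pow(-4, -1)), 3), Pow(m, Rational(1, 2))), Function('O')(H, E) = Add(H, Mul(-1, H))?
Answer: 18157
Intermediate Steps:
Function('O')(H, E) = 0
Function('I')(B, h) = Add(3, B) (Function('I')(B, h) = Add(B, 3) = Add(3, B))
Function('W')(m) = 0 (Function('W')(m) = Mul(Mul(0, 3), Pow(m, Rational(1, 2))) = Mul(0, Pow(m, Rational(1, 2))) = 0)
Mul(271, Add(Add(61, Function('W')(6)), Function('I')(3, -5))) = Mul(271, Add(Add(61, 0), Add(3, 3))) = Mul(271, Add(61, 6)) = Mul(271, 67) = 18157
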